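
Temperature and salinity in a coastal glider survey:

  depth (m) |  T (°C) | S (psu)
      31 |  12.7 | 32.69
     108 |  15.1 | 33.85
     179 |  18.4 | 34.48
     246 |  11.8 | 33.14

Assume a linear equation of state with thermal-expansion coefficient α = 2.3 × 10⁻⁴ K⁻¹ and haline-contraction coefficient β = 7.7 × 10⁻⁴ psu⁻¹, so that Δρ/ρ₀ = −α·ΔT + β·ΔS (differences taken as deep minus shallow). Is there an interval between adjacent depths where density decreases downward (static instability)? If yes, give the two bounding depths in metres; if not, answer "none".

Evaluate Δρ/ρ₀ = −αΔT + βΔS across each adjacent pair:
  31–108 m: −αΔT+βΔS = −(2.3 × 10⁻⁴)(+2.4)+(7.7 × 10⁻⁴)(+1.16) = 3.4 × 10⁻⁴ → stable
  108–179 m: −αΔT+βΔS = −(2.3 × 10⁻⁴)(+3.3)+(7.7 × 10⁻⁴)(+0.63) = -2.7 × 10⁻⁴ → UNSTABLE
  179–246 m: −αΔT+βΔS = −(2.3 × 10⁻⁴)(-6.6)+(7.7 × 10⁻⁴)(-1.34) = 4.9 × 10⁻⁴ → stable
The 108–179 m interval has Δρ < 0: lighter water underlies denser water.

108–179 m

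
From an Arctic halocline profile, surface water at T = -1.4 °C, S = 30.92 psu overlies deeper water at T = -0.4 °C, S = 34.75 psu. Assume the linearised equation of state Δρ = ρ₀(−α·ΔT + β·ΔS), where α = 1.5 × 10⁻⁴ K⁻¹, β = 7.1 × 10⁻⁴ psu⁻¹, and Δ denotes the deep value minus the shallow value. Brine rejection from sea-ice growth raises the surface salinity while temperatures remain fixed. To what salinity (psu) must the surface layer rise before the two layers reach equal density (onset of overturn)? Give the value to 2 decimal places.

34.54 psu

Neutral buoyancy requires −α(T_deep − T_surf) + β(S_deep − S_surf′) = 0.
S_surf′ = S_deep − (α/β)·ΔT = 34.75 − (1.5 × 10⁻⁴/7.1 × 10⁻⁴)·(+1.0) = 34.5387 psu.
Increase required: 34.5387 − 30.92 = 3.6187 psu.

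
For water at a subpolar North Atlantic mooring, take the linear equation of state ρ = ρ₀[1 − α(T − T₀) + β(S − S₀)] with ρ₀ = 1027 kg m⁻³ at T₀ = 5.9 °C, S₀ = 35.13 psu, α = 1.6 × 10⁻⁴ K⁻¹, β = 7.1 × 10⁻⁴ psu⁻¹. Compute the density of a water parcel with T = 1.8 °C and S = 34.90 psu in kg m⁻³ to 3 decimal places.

1027.506 kg m⁻³

T − T₀ = -4.1 K, S − S₀ = -0.23 psu.
Bracket = 1 − α·(-4.1) + β·(-0.23) = 1 + (4.927 × 10⁻⁴) = 1.0004927.
ρ = 1027 × 1.0004927 = 1027.506 kg m⁻³.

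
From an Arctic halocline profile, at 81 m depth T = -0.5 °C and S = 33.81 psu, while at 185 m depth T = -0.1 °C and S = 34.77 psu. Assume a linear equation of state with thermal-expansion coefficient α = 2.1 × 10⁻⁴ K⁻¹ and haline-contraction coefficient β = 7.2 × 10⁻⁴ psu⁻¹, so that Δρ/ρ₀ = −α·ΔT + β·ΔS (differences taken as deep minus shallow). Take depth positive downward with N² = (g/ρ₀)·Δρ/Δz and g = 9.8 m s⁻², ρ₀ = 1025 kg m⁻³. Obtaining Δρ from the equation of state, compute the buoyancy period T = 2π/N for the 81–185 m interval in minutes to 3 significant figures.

ΔT = +0.4 K, ΔS = +0.96 psu (deep − shallow).
Δρ/ρ₀ = −αΔT + βΔS = -8.40 × 10⁻⁵ + 6.912 × 10⁻⁴ = 6.072 × 10⁻⁴, so Δρ ≈ 0.6224 kg m⁻³.
N² = (g/ρ₀)·Δρ/Δz = g·(Δρ/ρ₀)/Δz = 9.8 × 6.072 × 10⁻⁴ / 104 = 5.7217 × 10⁻⁵ s⁻².
N = √(5.7217 × 10⁻⁵) = 7.5642 × 10⁻³ rad s⁻¹ → T = 2π/N = 830.65 s = 13.844 min ≈ 13.8 min.

13.8 min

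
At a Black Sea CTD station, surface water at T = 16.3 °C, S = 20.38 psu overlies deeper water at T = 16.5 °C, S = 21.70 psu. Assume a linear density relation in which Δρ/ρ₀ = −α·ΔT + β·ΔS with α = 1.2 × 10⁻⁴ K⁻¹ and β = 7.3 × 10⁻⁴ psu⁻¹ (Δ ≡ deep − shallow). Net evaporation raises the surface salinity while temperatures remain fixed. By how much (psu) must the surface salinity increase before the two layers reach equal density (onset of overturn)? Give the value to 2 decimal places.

Neutral buoyancy requires −α(T_deep − T_surf) + β(S_deep − S_surf′) = 0.
S_surf′ = S_deep − (α/β)·ΔT = 21.70 − (1.2 × 10⁻⁴/7.3 × 10⁻⁴)·(+0.2) = 21.6671 psu.
Increase required: 21.6671 − 20.38 = 1.2871 psu.

1.29 psu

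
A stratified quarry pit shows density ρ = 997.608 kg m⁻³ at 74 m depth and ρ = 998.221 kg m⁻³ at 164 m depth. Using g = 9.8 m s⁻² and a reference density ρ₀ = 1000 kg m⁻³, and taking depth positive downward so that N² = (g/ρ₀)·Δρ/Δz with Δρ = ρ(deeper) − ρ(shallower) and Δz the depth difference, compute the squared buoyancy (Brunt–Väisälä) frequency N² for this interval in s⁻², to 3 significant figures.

6.67 × 10⁻⁵ s⁻²

Δρ = 998.221 − 997.608 = 0.613 kg m⁻³ over Δz = 164 − 74 = 90 m.
N² = (9.8/1000) × (0.613/90) = 6.6749 × 10⁻⁵ s⁻² ≈ 6.67 × 10⁻⁵ s⁻².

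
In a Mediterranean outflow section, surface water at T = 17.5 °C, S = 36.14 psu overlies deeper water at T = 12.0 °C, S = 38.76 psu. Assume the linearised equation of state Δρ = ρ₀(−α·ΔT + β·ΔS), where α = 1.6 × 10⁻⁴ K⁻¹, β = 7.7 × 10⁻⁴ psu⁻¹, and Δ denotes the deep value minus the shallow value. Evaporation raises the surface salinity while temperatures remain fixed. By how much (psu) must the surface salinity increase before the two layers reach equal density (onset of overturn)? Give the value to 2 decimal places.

Neutral buoyancy requires −α(T_deep − T_surf) + β(S_deep − S_surf′) = 0.
S_surf′ = S_deep − (α/β)·ΔT = 38.76 − (1.6 × 10⁻⁴/7.7 × 10⁻⁴)·(-5.5) = 39.9029 psu.
Increase required: 39.9029 − 36.14 = 3.7629 psu.

3.76 psu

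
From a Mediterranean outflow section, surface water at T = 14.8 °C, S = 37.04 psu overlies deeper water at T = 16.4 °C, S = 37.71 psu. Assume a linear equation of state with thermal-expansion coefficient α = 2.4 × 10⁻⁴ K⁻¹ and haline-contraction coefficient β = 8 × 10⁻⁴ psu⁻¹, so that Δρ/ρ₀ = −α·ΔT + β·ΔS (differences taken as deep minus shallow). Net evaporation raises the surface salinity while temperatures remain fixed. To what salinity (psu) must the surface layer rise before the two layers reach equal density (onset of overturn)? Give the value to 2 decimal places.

37.23 psu

Neutral buoyancy requires −α(T_deep − T_surf) + β(S_deep − S_surf′) = 0.
S_surf′ = S_deep − (α/β)·ΔT = 37.71 − (2.4 × 10⁻⁴/8 × 10⁻⁴)·(+1.6) = 37.2300 psu.
Increase required: 37.2300 − 37.04 = 0.1900 psu.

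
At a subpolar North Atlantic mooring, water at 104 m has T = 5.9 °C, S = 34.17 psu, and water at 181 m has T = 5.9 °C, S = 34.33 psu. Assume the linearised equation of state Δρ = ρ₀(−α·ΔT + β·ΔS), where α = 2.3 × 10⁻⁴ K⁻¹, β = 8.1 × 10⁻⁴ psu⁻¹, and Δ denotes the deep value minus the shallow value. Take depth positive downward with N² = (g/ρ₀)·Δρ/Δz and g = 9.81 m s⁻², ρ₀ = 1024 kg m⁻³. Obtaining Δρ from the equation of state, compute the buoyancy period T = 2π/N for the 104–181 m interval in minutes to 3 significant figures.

25.8 min

ΔT = +0.0 K, ΔS = +0.16 psu (deep − shallow).
Δρ/ρ₀ = −αΔT + βΔS = 0 + 1.296 × 10⁻⁴ = 1.296 × 10⁻⁴, so Δρ ≈ 0.1327 kg m⁻³.
N² = (g/ρ₀)·Δρ/Δz = g·(Δρ/ρ₀)/Δz = 9.81 × 1.296 × 10⁻⁴ / 77 = 1.6511 × 10⁻⁵ s⁻².
N = √(1.6511 × 10⁻⁵) = 4.0634 × 10⁻³ rad s⁻¹ → T = 2π/N = 1.5463 × 10³ s = 25.772 min ≈ 25.8 min.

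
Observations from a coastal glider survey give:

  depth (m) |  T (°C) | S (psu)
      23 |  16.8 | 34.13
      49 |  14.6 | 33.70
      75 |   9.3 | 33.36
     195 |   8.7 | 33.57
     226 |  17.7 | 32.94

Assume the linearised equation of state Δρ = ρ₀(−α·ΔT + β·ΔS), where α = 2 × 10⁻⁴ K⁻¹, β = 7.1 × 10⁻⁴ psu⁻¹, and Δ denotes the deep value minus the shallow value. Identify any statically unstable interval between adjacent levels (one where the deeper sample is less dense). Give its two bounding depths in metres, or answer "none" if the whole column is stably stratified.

195–226 m

Evaluate Δρ/ρ₀ = −αΔT + βΔS across each adjacent pair:
  23–49 m: −αΔT+βΔS = −(2 × 10⁻⁴)(-2.2)+(7.1 × 10⁻⁴)(-0.43) = 1.3 × 10⁻⁴ → stable
  49–75 m: −αΔT+βΔS = −(2 × 10⁻⁴)(-5.3)+(7.1 × 10⁻⁴)(-0.34) = 8.2 × 10⁻⁴ → stable
  75–195 m: −αΔT+βΔS = −(2 × 10⁻⁴)(-0.6)+(7.1 × 10⁻⁴)(+0.21) = 2.7 × 10⁻⁴ → stable
  195–226 m: −αΔT+βΔS = −(2 × 10⁻⁴)(+9.0)+(7.1 × 10⁻⁴)(-0.63) = -2.2 × 10⁻³ → UNSTABLE
The 195–226 m interval has Δρ < 0: lighter water underlies denser water.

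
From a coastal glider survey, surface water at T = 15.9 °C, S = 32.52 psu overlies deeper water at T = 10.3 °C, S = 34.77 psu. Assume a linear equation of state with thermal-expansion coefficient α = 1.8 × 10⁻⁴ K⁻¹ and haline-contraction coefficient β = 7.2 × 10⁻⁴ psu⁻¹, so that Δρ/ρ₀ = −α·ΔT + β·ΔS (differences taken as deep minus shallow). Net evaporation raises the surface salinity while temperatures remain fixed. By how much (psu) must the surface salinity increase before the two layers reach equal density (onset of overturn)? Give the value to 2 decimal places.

Neutral buoyancy requires −α(T_deep − T_surf) + β(S_deep − S_surf′) = 0.
S_surf′ = S_deep − (α/β)·ΔT = 34.77 − (1.8 × 10⁻⁴/7.2 × 10⁻⁴)·(-5.6) = 36.1700 psu.
Increase required: 36.1700 − 32.52 = 3.6500 psu.

3.65 psu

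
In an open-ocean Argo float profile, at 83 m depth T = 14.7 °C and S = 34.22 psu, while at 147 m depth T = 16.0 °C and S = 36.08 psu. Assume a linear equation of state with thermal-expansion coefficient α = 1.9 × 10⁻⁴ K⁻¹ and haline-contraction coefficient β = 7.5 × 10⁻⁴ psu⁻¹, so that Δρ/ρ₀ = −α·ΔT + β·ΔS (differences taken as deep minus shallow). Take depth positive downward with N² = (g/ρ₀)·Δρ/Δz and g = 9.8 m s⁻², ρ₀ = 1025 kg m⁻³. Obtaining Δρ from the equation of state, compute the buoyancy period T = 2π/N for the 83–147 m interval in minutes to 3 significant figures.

7.90 min

ΔT = +1.3 K, ΔS = +1.86 psu (deep − shallow).
Δρ/ρ₀ = −αΔT + βΔS = -2.47 × 10⁻⁴ + 1.395 × 10⁻³ = 1.148 × 10⁻³, so Δρ ≈ 1.177 kg m⁻³.
N² = (g/ρ₀)·Δρ/Δz = g·(Δρ/ρ₀)/Δz = 9.8 × 1.148 × 10⁻³ / 64 = 1.7579 × 10⁻⁴ s⁻².
N = √(1.7579 × 10⁻⁴) = 0.013259 rad s⁻¹ → T = 2π/N = 473.88 s = 7.8980 min ≈ 7.90 min.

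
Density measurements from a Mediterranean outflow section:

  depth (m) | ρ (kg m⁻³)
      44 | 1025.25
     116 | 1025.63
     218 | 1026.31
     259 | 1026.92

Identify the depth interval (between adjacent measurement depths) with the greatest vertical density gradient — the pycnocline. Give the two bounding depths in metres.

Compute the density gradient over each adjacent pair:
  44–116 m: Δρ/Δz = 0.38/72 = 5.3 × 10⁻³ kg m⁻⁴
  116–218 m: Δρ/Δz = 0.68/102 = 6.7 × 10⁻³ kg m⁻⁴
  218–259 m: Δρ/Δz = 0.61/41 = 0.015 kg m⁻⁴
The largest gradient is in the 218–259 m interval — the pycnocline.

218–259 m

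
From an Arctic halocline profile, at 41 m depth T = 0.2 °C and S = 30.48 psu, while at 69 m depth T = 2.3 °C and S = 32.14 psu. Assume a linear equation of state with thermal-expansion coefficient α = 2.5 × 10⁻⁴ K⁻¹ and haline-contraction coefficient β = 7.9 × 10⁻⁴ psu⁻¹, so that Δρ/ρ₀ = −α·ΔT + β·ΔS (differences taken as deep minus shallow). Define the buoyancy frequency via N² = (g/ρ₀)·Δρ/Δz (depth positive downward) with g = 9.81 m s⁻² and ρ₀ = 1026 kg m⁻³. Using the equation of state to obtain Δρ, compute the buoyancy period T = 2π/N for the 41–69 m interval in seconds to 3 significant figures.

ΔT = +2.1 K, ΔS = +1.66 psu (deep − shallow).
Δρ/ρ₀ = −αΔT + βΔS = -5.25 × 10⁻⁴ + 1.3114 × 10⁻³ = 7.864 × 10⁻⁴, so Δρ ≈ 0.8068 kg m⁻³.
N² = (g/ρ₀)·Δρ/Δz = g·(Δρ/ρ₀)/Δz = 9.81 × 7.864 × 10⁻⁴ / 28 = 2.7552 × 10⁻⁴ s⁻².
N = √(2.7552 × 10⁻⁴) = 0.016599 rad s⁻¹ → T = 2π/N = 378.53 s ≈ 379 s.

379 s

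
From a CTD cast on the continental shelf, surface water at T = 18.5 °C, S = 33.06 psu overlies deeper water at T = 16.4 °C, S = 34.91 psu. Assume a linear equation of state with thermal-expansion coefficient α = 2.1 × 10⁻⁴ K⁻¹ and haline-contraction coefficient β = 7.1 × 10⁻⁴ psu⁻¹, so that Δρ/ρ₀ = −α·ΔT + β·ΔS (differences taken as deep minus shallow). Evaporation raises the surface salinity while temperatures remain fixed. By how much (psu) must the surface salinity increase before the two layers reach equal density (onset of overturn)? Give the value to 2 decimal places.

Neutral buoyancy requires −α(T_deep − T_surf) + β(S_deep − S_surf′) = 0.
S_surf′ = S_deep − (α/β)·ΔT = 34.91 − (2.1 × 10⁻⁴/7.1 × 10⁻⁴)·(-2.1) = 35.5311 psu.
Increase required: 35.5311 − 33.06 = 2.4711 psu.

2.47 psu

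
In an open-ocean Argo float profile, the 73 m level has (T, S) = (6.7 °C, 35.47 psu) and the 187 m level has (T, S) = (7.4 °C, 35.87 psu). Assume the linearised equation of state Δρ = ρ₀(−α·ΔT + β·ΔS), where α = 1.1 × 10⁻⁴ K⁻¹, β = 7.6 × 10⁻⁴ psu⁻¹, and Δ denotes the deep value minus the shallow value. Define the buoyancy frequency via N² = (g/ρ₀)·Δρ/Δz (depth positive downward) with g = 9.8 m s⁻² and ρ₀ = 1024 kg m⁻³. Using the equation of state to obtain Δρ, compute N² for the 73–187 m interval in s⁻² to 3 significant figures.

1.95 × 10⁻⁵ s⁻²

ΔT = +0.7 K, ΔS = +0.40 psu (deep − shallow).
Δρ/ρ₀ = −αΔT + βΔS = -7.70 × 10⁻⁵ + 3.04 × 10⁻⁴ = 2.27 × 10⁻⁴, so Δρ ≈ 0.2324 kg m⁻³.
N² = (g/ρ₀)·Δρ/Δz = g·(Δρ/ρ₀)/Δz = 9.8 × 2.27 × 10⁻⁴ / 114 = 1.9514 × 10⁻⁵ s⁻² ≈ 1.95 × 10⁻⁵ s⁻².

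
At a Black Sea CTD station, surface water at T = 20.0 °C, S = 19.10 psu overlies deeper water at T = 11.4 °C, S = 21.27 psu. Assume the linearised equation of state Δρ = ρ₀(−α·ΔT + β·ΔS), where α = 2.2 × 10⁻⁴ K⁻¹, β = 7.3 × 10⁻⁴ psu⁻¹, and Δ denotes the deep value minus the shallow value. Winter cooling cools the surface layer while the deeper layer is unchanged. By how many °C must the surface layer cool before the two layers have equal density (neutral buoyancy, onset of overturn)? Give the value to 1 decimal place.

15.8 °C

Neutral buoyancy requires Δρ = 0, i.e. −α(T_deep − T_surf′) + β(S_deep − S_surf) = 0.
T_surf′ = T_deep − (β/α)·ΔS = 11.4 − (7.3 × 10⁻⁴/2.2 × 10⁻⁴)·(+2.17) = 4.200 °C.
Cooling required: 20.0 − (4.200) = 15.800 °C.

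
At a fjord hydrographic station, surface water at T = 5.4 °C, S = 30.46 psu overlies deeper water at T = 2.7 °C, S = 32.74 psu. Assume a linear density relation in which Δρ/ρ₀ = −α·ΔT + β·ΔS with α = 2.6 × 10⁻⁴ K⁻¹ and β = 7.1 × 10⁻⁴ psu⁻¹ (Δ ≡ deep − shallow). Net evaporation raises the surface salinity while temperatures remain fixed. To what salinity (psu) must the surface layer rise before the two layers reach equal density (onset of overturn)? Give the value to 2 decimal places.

Neutral buoyancy requires −α(T_deep − T_surf) + β(S_deep − S_surf′) = 0.
S_surf′ = S_deep − (α/β)·ΔT = 32.74 − (2.6 × 10⁻⁴/7.1 × 10⁻⁴)·(-2.7) = 33.7287 psu.
Increase required: 33.7287 − 30.46 = 3.2687 psu.

33.73 psu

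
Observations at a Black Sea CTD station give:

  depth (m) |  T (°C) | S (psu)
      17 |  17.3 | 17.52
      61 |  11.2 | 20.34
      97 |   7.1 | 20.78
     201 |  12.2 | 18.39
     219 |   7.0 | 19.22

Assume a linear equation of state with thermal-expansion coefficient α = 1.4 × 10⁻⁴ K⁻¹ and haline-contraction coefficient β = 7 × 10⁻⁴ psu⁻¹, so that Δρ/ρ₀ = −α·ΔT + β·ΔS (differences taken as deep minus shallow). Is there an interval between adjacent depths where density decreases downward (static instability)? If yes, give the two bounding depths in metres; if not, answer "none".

Evaluate Δρ/ρ₀ = −αΔT + βΔS across each adjacent pair:
  17–61 m: −αΔT+βΔS = −(1.4 × 10⁻⁴)(-6.1)+(7 × 10⁻⁴)(+2.82) = 2.8 × 10⁻³ → stable
  61–97 m: −αΔT+βΔS = −(1.4 × 10⁻⁴)(-4.1)+(7 × 10⁻⁴)(+0.44) = 8.8 × 10⁻⁴ → stable
  97–201 m: −αΔT+βΔS = −(1.4 × 10⁻⁴)(+5.1)+(7 × 10⁻⁴)(-2.39) = -2.4 × 10⁻³ → UNSTABLE
  201–219 m: −αΔT+βΔS = −(1.4 × 10⁻⁴)(-5.2)+(7 × 10⁻⁴)(+0.83) = 1.3 × 10⁻³ → stable
The 97–201 m interval has Δρ < 0: lighter water underlies denser water.

97–201 m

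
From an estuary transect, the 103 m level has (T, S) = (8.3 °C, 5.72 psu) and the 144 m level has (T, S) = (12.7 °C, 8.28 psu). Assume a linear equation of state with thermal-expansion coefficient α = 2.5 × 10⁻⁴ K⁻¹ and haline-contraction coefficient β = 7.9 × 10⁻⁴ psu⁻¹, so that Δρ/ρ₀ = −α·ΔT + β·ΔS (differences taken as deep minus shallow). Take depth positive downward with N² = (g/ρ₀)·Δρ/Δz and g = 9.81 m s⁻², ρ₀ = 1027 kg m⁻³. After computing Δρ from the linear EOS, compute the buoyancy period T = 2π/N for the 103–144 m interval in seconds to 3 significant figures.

ΔT = +4.4 K, ΔS = +2.56 psu (deep − shallow).
Δρ/ρ₀ = −αΔT + βΔS = -1.10 × 10⁻³ + 2.0224 × 10⁻³ = 9.224 × 10⁻⁴, so Δρ ≈ 0.9473 kg m⁻³.
N² = (g/ρ₀)·Δρ/Δz = g·(Δρ/ρ₀)/Δz = 9.81 × 9.224 × 10⁻⁴ / 41 = 2.2070 × 10⁻⁴ s⁻².
N = √(2.2070 × 10⁻⁴) = 0.014856 rad s⁻¹ → T = 2π/N = 422.94 s ≈ 423 s.

423 s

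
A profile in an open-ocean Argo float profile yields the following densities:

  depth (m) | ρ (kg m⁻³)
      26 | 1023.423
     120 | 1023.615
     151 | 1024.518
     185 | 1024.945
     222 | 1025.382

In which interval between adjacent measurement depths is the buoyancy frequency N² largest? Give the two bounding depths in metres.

120–151 m

Compute the density gradient over each adjacent pair:
  26–120 m: Δρ/Δz = 0.192/94 = 2.0 × 10⁻³ kg m⁻⁴
  120–151 m: Δρ/Δz = 0.903/31 = 0.029 kg m⁻⁴
  151–185 m: Δρ/Δz = 0.427/34 = 0.013 kg m⁻⁴
  185–222 m: Δρ/Δz = 0.437/37 = 0.012 kg m⁻⁴
The largest gradient is in the 120–151 m interval — the pycnocline.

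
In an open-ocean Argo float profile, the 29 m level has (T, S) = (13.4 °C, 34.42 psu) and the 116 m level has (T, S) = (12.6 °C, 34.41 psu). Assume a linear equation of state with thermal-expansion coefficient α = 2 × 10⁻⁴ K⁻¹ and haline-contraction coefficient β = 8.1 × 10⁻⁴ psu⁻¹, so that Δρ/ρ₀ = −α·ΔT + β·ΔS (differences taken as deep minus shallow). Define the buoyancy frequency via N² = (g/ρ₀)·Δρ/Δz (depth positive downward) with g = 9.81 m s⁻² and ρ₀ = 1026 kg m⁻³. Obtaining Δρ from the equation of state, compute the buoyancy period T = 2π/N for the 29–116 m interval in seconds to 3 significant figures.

1.52 × 10³ s

ΔT = -0.8 K, ΔS = -0.01 psu (deep − shallow).
Δρ/ρ₀ = −αΔT + βΔS = 1.60 × 10⁻⁴ − 8.10 × 10⁻⁶ = 1.519 × 10⁻⁴, so Δρ ≈ 0.1558 kg m⁻³.
N² = (g/ρ₀)·Δρ/Δz = g·(Δρ/ρ₀)/Δz = 9.81 × 1.519 × 10⁻⁴ / 87 = 1.7128 × 10⁻⁵ s⁻².
N = √(1.7128 × 10⁻⁵) = 4.1386 × 10⁻³ rad s⁻¹ → T = 2π/N = 1.5182 × 10³ s ≈ 1.52 × 10³ s.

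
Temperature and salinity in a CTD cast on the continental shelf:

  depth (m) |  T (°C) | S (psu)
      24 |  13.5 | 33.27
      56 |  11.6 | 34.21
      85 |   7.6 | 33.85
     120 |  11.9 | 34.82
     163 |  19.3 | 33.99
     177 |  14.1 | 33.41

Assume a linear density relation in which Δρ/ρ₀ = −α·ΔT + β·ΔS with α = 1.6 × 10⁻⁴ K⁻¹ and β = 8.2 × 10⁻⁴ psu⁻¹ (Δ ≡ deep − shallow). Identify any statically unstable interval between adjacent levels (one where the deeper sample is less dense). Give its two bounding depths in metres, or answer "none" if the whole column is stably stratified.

120–163 m

Evaluate Δρ/ρ₀ = −αΔT + βΔS across each adjacent pair:
  24–56 m: −αΔT+βΔS = −(1.6 × 10⁻⁴)(-1.9)+(8.2 × 10⁻⁴)(+0.94) = 1.1 × 10⁻³ → stable
  56–85 m: −αΔT+βΔS = −(1.6 × 10⁻⁴)(-4.0)+(8.2 × 10⁻⁴)(-0.36) = 3.4 × 10⁻⁴ → stable
  85–120 m: −αΔT+βΔS = −(1.6 × 10⁻⁴)(+4.3)+(8.2 × 10⁻⁴)(+0.97) = 1.1 × 10⁻⁴ → stable
  120–163 m: −αΔT+βΔS = −(1.6 × 10⁻⁴)(+7.4)+(8.2 × 10⁻⁴)(-0.83) = -1.9 × 10⁻³ → UNSTABLE
  163–177 m: −αΔT+βΔS = −(1.6 × 10⁻⁴)(-5.2)+(8.2 × 10⁻⁴)(-0.58) = 3.6 × 10⁻⁴ → stable
The 120–163 m interval has Δρ < 0: lighter water underlies denser water.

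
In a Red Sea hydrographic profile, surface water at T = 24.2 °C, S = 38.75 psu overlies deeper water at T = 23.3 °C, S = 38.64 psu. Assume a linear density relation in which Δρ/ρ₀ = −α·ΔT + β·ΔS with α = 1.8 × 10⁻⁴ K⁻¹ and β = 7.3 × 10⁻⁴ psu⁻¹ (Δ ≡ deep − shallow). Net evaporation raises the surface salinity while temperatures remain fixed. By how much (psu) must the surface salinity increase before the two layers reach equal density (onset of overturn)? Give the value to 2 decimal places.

Neutral buoyancy requires −α(T_deep − T_surf) + β(S_deep − S_surf′) = 0.
S_surf′ = S_deep − (α/β)·ΔT = 38.64 − (1.8 × 10⁻⁴/7.3 × 10⁻⁴)·(-0.9) = 38.8619 psu.
Increase required: 38.8619 − 38.75 = 0.1119 psu.

0.11 psu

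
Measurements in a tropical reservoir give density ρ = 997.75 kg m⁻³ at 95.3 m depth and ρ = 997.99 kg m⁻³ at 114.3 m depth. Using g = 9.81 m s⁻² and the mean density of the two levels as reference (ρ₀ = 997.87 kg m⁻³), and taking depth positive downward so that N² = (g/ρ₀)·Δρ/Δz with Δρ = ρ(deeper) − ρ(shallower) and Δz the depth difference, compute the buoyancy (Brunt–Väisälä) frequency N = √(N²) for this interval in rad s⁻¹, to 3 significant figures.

0.0111 rad s⁻¹

Δρ = 997.99 − 997.75 = 0.24 kg m⁻³ over Δz = 114.3 − 95.3 = 19 m.
N² = (9.81/997.87) × (0.24/19) = 1.2418 × 10⁻⁴ s⁻².
N = √(1.2418 × 10⁻⁴) = 0.011144 rad s⁻¹ ≈ 0.0111 rad s⁻¹.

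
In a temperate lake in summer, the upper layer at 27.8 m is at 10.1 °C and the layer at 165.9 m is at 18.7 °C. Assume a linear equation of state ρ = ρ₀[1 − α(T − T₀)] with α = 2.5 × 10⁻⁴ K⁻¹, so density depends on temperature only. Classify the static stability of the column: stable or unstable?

ΔT = 18.7 − 10.1 = +8.6 K, so Δρ/ρ₀ = −αΔT = -2.15 × 10⁻³.
Δρ/ρ₀ < 0, so Δρ < 0: deeper water is lighter → statically unstable; the column would overturn.

unstable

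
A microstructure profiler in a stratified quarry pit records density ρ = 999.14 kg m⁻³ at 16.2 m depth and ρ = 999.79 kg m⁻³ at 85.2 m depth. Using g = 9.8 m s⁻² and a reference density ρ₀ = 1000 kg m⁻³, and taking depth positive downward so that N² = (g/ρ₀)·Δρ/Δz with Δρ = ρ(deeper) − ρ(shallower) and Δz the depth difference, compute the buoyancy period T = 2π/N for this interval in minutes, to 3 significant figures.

Δρ = 999.79 − 999.14 = 0.65 kg m⁻³ over Δz = 85.2 − 16.2 = 69 m.
N² = (9.8/1000) × (0.65/69) = 9.2319 × 10⁻⁵ s⁻².
N = √(9.2319 × 10⁻⁵) = 9.6083 × 10⁻³ rad s⁻¹, so T = 2π/N = 653.93 s = 10.899 min ≈ 10.9 min.

10.9 min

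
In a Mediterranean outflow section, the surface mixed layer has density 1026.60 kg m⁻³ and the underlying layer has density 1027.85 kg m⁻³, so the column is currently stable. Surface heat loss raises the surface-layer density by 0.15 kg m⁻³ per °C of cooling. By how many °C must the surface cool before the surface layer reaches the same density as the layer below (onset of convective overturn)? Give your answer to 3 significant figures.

Density deficit of the surface layer: 1027.85 − 1026.60 = 1.25 kg m⁻³.
Required change = 1.25 / 0.15 = 8.33 °C.

8.33 °C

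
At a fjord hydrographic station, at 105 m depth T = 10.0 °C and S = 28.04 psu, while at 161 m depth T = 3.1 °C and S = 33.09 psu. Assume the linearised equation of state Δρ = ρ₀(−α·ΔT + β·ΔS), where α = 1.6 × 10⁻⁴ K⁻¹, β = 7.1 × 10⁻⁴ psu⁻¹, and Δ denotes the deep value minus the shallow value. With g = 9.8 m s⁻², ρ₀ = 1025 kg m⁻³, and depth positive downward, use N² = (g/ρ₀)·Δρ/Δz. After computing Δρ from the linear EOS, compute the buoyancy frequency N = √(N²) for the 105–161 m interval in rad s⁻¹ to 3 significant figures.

ΔT = -6.9 K, ΔS = +5.05 psu (deep − shallow).
Δρ/ρ₀ = −αΔT + βΔS = 1.104 × 10⁻³ + 3.5855 × 10⁻³ = 4.6895 × 10⁻³, so Δρ ≈ 4.807 kg m⁻³.
N² = (g/ρ₀)·Δρ/Δz = g·(Δρ/ρ₀)/Δz = 9.8 × 4.6895 × 10⁻³ / 56 = 8.2066 × 10⁻⁴ s⁻².
N = √(8.2066 × 10⁻⁴) = 0.028647 rad s⁻¹ ≈ 0.0286 rad s⁻¹.

0.0286 rad s⁻¹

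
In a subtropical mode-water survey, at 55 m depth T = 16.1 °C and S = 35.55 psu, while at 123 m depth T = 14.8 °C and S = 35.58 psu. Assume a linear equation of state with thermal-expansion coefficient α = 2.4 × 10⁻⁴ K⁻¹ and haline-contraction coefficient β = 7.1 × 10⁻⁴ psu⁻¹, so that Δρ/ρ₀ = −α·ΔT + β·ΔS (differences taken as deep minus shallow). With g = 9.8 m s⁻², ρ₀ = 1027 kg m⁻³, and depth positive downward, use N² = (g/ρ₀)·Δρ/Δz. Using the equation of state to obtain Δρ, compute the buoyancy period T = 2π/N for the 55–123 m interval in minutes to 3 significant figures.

15.1 min

ΔT = -1.3 K, ΔS = +0.03 psu (deep − shallow).
Δρ/ρ₀ = −αΔT + βΔS = 3.12 × 10⁻⁴ + 2.13 × 10⁻⁵ = 3.333 × 10⁻⁴, so Δρ ≈ 0.3423 kg m⁻³.
N² = (g/ρ₀)·Δρ/Δz = g·(Δρ/ρ₀)/Δz = 9.8 × 3.333 × 10⁻⁴ / 68 = 4.8034 × 10⁻⁵ s⁻².
N = √(4.8034 × 10⁻⁵) = 6.9307 × 10⁻³ rad s⁻¹ → T = 2π/N = 906.57 s = 15.110 min ≈ 15.1 min.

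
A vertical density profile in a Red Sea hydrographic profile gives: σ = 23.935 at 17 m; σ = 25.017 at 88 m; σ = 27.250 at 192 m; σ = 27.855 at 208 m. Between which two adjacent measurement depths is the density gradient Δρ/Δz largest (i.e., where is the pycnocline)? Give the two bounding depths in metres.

Compute the density gradient over each adjacent pair:
  17–88 m: Δρ/Δz = 1.082/71 = 0.015 kg m⁻⁴
  88–192 m: Δρ/Δz = 2.233/104 = 0.021 kg m⁻⁴
  192–208 m: Δρ/Δz = 0.605/16 = 0.038 kg m⁻⁴
The largest gradient is in the 192–208 m interval — the pycnocline.

192–208 m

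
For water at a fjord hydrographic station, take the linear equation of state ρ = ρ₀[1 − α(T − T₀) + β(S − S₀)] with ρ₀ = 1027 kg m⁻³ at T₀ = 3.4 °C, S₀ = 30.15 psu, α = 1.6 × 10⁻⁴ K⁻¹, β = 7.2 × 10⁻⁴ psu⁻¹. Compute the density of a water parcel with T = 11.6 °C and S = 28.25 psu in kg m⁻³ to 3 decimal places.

1024.248 kg m⁻³

T − T₀ = +8.2 K, S − S₀ = -1.90 psu.
Bracket = 1 − α·(+8.2) + β·(-1.90) = 1 + (-2.68 × 10⁻³) = 0.9973200.
ρ = 1027 × 0.9973200 = 1024.248 kg m⁻³.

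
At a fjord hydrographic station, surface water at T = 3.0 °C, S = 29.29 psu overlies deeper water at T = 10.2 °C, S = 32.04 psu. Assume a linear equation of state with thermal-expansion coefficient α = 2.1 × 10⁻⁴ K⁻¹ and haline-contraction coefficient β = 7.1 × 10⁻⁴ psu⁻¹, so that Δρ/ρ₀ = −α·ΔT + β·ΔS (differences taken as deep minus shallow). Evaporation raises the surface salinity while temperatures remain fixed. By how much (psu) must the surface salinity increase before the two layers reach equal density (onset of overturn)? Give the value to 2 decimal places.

Neutral buoyancy requires −α(T_deep − T_surf) + β(S_deep − S_surf′) = 0.
S_surf′ = S_deep − (α/β)·ΔT = 32.04 − (2.1 × 10⁻⁴/7.1 × 10⁻⁴)·(+7.2) = 29.9104 psu.
Increase required: 29.9104 − 29.29 = 0.6204 psu.

0.62 psu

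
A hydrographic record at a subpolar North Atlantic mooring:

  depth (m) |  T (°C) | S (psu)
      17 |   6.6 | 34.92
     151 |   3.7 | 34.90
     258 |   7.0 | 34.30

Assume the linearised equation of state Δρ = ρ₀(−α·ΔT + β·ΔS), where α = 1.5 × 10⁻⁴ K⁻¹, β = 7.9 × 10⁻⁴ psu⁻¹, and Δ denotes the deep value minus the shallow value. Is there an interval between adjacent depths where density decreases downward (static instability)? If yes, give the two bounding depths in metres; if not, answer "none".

151–258 m

Evaluate Δρ/ρ₀ = −αΔT + βΔS across each adjacent pair:
  17–151 m: −αΔT+βΔS = −(1.5 × 10⁻⁴)(-2.9)+(7.9 × 10⁻⁴)(-0.02) = 4.2 × 10⁻⁴ → stable
  151–258 m: −αΔT+βΔS = −(1.5 × 10⁻⁴)(+3.3)+(7.9 × 10⁻⁴)(-0.60) = -9.7 × 10⁻⁴ → UNSTABLE
The 151–258 m interval has Δρ < 0: lighter water underlies denser water.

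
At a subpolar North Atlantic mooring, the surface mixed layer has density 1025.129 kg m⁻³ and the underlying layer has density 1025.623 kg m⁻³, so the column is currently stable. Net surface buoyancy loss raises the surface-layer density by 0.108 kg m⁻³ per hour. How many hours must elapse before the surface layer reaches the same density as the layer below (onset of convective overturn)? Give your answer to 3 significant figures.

4.57 hours

Density deficit of the surface layer: 1025.623 − 1025.129 = 0.494 kg m⁻³.
Required change = 0.494 / 0.108 = 4.57 hours.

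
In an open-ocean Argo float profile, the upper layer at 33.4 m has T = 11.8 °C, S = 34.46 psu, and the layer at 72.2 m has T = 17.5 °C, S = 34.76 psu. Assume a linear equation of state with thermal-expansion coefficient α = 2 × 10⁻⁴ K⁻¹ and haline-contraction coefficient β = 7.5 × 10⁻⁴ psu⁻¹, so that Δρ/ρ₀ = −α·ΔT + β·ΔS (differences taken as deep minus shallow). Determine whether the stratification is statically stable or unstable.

unstable

ΔT = 17.5 − 11.8 = +5.7 K and ΔS = 34.76 − 34.46 = +0.30 psu (deep − shallow).
−αΔT = -1.14 × 10⁻³; βΔS = 2.25 × 10⁻⁴; sum Δρ/ρ₀ = -9.15 × 10⁻⁴.
Δρ/ρ₀ < 0, so Δρ < 0: deeper water is lighter → statically unstable; the column would overturn.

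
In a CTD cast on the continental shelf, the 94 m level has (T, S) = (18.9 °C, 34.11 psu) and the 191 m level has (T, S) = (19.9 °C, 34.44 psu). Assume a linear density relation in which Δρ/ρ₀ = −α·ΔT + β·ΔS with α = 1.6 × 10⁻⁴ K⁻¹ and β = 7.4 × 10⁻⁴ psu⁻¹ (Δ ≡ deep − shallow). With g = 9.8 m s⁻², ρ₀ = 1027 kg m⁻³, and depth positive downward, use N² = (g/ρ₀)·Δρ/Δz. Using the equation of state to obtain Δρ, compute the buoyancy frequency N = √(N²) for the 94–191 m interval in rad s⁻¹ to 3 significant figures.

2.92 × 10⁻³ rad s⁻¹

ΔT = +1.0 K, ΔS = +0.33 psu (deep − shallow).
Δρ/ρ₀ = −αΔT + βΔS = -1.60 × 10⁻⁴ + 2.442 × 10⁻⁴ = 8.42 × 10⁻⁵, so Δρ ≈ 0.08647 kg m⁻³.
N² = (g/ρ₀)·Δρ/Δz = g·(Δρ/ρ₀)/Δz = 9.8 × 8.42 × 10⁻⁵ / 97 = 8.5068 × 10⁻⁶ s⁻².
N = √(8.5068 × 10⁻⁶) = 2.9166 × 10⁻³ rad s⁻¹ ≈ 2.92 × 10⁻³ rad s⁻¹.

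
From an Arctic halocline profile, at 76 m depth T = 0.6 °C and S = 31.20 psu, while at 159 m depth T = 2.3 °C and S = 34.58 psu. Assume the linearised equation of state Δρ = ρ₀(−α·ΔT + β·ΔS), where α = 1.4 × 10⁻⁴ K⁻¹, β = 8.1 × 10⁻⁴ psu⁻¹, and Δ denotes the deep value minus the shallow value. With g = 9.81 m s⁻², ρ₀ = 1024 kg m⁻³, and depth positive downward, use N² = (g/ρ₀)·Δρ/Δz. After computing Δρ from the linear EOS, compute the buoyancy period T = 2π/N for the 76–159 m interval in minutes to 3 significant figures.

ΔT = +1.7 K, ΔS = +3.38 psu (deep − shallow).
Δρ/ρ₀ = −αΔT + βΔS = -2.38 × 10⁻⁴ + 2.7378 × 10⁻³ = 2.4998 × 10⁻³, so Δρ ≈ 2.560 kg m⁻³.
N² = (g/ρ₀)·Δρ/Δz = g·(Δρ/ρ₀)/Δz = 9.81 × 2.4998 × 10⁻³ / 83 = 2.9546 × 10⁻⁴ s⁻².
N = √(2.9546 × 10⁻⁴) = 0.017189 rad s⁻¹ → T = 2π/N = 365.54 s = 6.0923 min ≈ 6.09 min.

6.09 min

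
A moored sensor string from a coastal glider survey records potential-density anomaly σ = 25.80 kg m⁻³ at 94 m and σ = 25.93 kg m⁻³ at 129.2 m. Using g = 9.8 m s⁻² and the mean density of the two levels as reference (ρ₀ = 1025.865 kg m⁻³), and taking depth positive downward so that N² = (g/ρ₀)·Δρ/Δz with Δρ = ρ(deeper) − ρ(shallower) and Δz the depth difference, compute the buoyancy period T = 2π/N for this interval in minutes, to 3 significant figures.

Δρ = 1025.93 − 1025.80 = 0.13 kg m⁻³ over Δz = 129.2 − 94 = 35.2 m.
N² = (9.8/1025.865) × (0.13/35.2) = 3.5281 × 10⁻⁵ s⁻².
N = √(3.5281 × 10⁻⁵) = 5.9398 × 10⁻³ rad s⁻¹, so T = 2π/N = 1.0578 × 10³ s = 17.630 min ≈ 17.6 min.

17.6 min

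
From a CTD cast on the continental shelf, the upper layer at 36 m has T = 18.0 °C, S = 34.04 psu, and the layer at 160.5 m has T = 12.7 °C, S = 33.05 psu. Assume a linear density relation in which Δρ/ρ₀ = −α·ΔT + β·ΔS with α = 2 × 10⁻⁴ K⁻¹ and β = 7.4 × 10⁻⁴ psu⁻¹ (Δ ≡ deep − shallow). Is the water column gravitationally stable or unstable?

stable

ΔT = 12.7 − 18.0 = -5.3 K and ΔS = 33.05 − 34.04 = -0.99 psu (deep − shallow).
−αΔT = 1.06 × 10⁻³; βΔS = -7.326 × 10⁻⁴; sum Δρ/ρ₀ = 3.274 × 10⁻⁴.
Δρ/ρ₀ > 0, so Δρ > 0: deeper water is denser → statically stable.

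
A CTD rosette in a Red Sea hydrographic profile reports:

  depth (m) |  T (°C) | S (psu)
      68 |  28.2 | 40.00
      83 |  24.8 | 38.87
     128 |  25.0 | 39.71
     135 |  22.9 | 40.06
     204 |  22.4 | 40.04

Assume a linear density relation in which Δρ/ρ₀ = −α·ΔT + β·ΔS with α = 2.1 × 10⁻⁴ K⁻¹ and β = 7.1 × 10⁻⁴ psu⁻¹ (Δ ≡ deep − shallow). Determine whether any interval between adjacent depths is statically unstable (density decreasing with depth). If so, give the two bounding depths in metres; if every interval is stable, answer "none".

Evaluate Δρ/ρ₀ = −αΔT + βΔS across each adjacent pair:
  68–83 m: −αΔT+βΔS = −(2.1 × 10⁻⁴)(-3.4)+(7.1 × 10⁻⁴)(-1.13) = -8.8 × 10⁻⁵ → UNSTABLE
  83–128 m: −αΔT+βΔS = −(2.1 × 10⁻⁴)(+0.2)+(7.1 × 10⁻⁴)(+0.84) = 5.5 × 10⁻⁴ → stable
  128–135 m: −αΔT+βΔS = −(2.1 × 10⁻⁴)(-2.1)+(7.1 × 10⁻⁴)(+0.35) = 6.9 × 10⁻⁴ → stable
  135–204 m: −αΔT+βΔS = −(2.1 × 10⁻⁴)(-0.5)+(7.1 × 10⁻⁴)(-0.02) = 9.1 × 10⁻⁵ → stable
The 68–83 m interval has Δρ < 0: lighter water underlies denser water.

68–83 m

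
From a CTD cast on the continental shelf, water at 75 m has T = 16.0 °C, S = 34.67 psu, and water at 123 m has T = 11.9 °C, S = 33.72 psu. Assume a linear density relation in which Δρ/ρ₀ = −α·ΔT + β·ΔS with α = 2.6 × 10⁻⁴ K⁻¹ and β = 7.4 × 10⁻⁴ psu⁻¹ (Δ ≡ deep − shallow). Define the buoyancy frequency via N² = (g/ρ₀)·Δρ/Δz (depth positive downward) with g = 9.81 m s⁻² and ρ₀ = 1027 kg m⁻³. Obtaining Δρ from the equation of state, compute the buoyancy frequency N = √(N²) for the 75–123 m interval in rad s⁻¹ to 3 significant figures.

8.61 × 10⁻³ rad s⁻¹

ΔT = -4.1 K, ΔS = -0.95 psu (deep − shallow).
Δρ/ρ₀ = −αΔT + βΔS = 1.066 × 10⁻³ − 7.03 × 10⁻⁴ = 3.63 × 10⁻⁴, so Δρ ≈ 0.3728 kg m⁻³.
N² = (g/ρ₀)·Δρ/Δz = g·(Δρ/ρ₀)/Δz = 9.81 × 3.63 × 10⁻⁴ / 48 = 7.4188 × 10⁻⁵ s⁻².
N = √(7.4188 × 10⁻⁵) = 8.6132 × 10⁻³ rad s⁻¹ ≈ 8.61 × 10⁻³ rad s⁻¹.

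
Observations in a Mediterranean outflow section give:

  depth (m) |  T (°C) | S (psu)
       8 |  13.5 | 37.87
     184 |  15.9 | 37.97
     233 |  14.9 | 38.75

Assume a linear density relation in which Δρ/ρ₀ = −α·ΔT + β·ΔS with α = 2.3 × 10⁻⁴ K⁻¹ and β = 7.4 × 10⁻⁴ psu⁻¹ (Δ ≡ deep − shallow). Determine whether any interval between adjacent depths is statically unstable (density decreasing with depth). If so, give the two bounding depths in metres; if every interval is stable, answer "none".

8–184 m

Evaluate Δρ/ρ₀ = −αΔT + βΔS across each adjacent pair:
  8–184 m: −αΔT+βΔS = −(2.3 × 10⁻⁴)(+2.4)+(7.4 × 10⁻⁴)(+0.10) = -4.8 × 10⁻⁴ → UNSTABLE
  184–233 m: −αΔT+βΔS = −(2.3 × 10⁻⁴)(-1.0)+(7.4 × 10⁻⁴)(+0.78) = 8.1 × 10⁻⁴ → stable
The 8–184 m interval has Δρ < 0: lighter water underlies denser water.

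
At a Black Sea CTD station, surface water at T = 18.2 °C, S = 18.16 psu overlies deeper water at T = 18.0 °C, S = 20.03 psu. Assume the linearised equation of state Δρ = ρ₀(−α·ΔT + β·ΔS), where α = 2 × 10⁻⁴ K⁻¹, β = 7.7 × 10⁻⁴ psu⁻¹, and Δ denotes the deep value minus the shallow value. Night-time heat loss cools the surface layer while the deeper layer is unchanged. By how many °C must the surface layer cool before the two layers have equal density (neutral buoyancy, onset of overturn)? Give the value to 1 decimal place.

7.4 °C

Neutral buoyancy requires Δρ = 0, i.e. −α(T_deep − T_surf′) + β(S_deep − S_surf) = 0.
T_surf′ = T_deep − (β/α)·ΔS = 18.0 − (7.7 × 10⁻⁴/2 × 10⁻⁴)·(+1.87) = 10.800 °C.
Cooling required: 18.2 − (10.800) = 7.400 °C.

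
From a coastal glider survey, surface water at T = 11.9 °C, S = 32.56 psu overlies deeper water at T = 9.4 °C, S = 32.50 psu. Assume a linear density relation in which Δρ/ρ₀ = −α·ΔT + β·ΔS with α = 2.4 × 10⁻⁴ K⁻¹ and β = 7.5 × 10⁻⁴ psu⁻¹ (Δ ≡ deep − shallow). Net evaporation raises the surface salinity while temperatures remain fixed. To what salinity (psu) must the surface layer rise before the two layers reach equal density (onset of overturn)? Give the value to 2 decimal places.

33.30 psu

Neutral buoyancy requires −α(T_deep − T_surf) + β(S_deep − S_surf′) = 0.
S_surf′ = S_deep − (α/β)·ΔT = 32.50 − (2.4 × 10⁻⁴/7.5 × 10⁻⁴)·(-2.5) = 33.3000 psu.
Increase required: 33.3000 − 32.56 = 0.7400 psu.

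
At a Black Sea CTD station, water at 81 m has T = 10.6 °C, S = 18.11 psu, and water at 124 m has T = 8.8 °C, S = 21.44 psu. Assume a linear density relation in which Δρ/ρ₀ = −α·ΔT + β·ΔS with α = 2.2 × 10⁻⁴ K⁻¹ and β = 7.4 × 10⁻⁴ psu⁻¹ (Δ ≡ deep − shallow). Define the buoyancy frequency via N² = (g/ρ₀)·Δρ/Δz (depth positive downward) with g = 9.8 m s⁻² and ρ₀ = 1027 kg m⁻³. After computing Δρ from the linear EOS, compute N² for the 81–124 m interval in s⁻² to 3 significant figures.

ΔT = -1.8 K, ΔS = +3.33 psu (deep − shallow).
Δρ/ρ₀ = −αΔT + βΔS = 3.96 × 10⁻⁴ + 2.4642 × 10⁻³ = 2.8602 × 10⁻³, so Δρ ≈ 2.937 kg m⁻³.
N² = (g/ρ₀)·Δρ/Δz = g·(Δρ/ρ₀)/Δz = 9.8 × 2.8602 × 10⁻³ / 43 = 6.5186 × 10⁻⁴ s⁻² ≈ 6.52 × 10⁻⁴ s⁻².

6.52 × 10⁻⁴ s⁻²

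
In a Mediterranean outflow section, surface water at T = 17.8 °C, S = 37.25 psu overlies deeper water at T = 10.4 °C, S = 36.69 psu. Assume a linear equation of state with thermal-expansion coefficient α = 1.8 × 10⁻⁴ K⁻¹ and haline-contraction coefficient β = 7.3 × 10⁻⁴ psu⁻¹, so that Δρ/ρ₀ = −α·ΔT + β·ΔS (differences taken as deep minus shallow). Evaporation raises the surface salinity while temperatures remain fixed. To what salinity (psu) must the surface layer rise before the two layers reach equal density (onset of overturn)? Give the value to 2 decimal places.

Neutral buoyancy requires −α(T_deep − T_surf) + β(S_deep − S_surf′) = 0.
S_surf′ = S_deep − (α/β)·ΔT = 36.69 − (1.8 × 10⁻⁴/7.3 × 10⁻⁴)·(-7.4) = 38.5147 psu.
Increase required: 38.5147 − 37.25 = 1.2647 psu.

38.51 psu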